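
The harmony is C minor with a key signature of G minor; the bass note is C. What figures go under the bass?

C is the root of C minor, so the chord is in root position.
A triad in root position is figured 5/3, conventionally abbreviated (no figures — root-position triad).

no figures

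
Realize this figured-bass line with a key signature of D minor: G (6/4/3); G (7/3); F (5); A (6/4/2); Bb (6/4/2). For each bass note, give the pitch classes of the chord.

G (6/4/3): G, Bb, C, E.
G (7/5/3): G, Bb, D, F.
F (5/3): F, A, C.
A (6/4/2): A, Bb, D, F.
Bb (6/4/2): Bb, C, E, G.

G, Bb, C, E | G, Bb, D, F | F, A, C | A, Bb, D, F | Bb, C, E, G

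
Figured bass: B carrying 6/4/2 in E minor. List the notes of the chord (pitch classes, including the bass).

A second above B in this key is C.
A fourth above B in this key is E.
A sixth above B in this key is G.
Together with the bass B, this spells C major seventh in third inversion.

B, C, E, G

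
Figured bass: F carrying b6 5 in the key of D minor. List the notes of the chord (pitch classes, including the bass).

F, A, C, Db

The written figures b6 5 are shorthand for 6/5/3: the 3 is implied.
A third above F in this key is A.
A fifth above F in this key is C.
A sixth above F in this key is D, lowered to Db by the flat.
Together with the bass F, this spells Db augmented major seventh in first inversion.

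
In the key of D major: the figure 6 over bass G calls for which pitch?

Counting 5 letter steps above G lands on E; in D major, that letter is E.

E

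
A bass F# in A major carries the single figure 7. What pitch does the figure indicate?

E

Counting 6 letter steps above F# lands on E; in A major, that letter is E.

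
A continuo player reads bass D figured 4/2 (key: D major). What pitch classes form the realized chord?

D, E, G, B

The written figures 4/2 are shorthand for 6/4/2: the 6 is implied.
A second above D in this key is E.
A fourth above D in this key is G.
A sixth above D in this key is B.
Together with the bass D, this spells E minor seventh in third inversion.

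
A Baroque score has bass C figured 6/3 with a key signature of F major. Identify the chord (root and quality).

The figures 6/3 indicate a triad in first inversion.
In first inversion the root lies a sixth above the bass: a sixth above C in F major is A.
The chord tones are C, E, A, giving A minor.

A minor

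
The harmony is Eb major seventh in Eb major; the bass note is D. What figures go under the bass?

D is the seventh of Eb major seventh, so the chord is in third inversion.
A seventh chord in third inversion is figured 6/4/2, conventionally abbreviated 4/2.

4/2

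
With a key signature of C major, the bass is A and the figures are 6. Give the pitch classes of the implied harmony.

The written figures 6 are shorthand for 6/3: the 3 is implied.
A third above A in this key is C.
A sixth above A in this key is F.
Together with the bass A, this spells F major in first inversion.

A, C, F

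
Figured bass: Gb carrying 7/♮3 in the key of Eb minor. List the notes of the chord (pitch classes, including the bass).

The written figures 7/♮3 are shorthand for 7/5/3: the 5 is implied.
A third above Gb in this key is Bb, made natural (B) by the ♮ figure.
A fifth above Gb in this key is Db.
A seventh above Gb in this key is F.

Gb, B, Db, F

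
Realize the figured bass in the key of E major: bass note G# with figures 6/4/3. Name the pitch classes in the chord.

G#, B, C#, E

A third above G# in this key is B.
A fourth above G# in this key is C#.
A sixth above G# in this key is E.
Together with the bass G#, this spells C# minor seventh in second inversion.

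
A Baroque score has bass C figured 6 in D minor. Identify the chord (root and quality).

A minor

The figures 6 indicate a triad in first inversion.
In first inversion the root lies a sixth above the bass: a sixth above C in D minor is A.
The chord tones are C, E, A, giving A minor.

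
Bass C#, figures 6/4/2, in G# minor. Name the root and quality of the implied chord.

The figures 6/4/2 indicate a seventh chord in third inversion.
In third inversion the root lies a second above the bass: a second above C# in G# minor is D#.
The chord tones are C#, D#, F#, A#, giving D# minor seventh.

D# minor seventh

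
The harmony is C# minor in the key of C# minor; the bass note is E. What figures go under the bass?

E is the third of C# minor, so the chord is in first inversion.
A triad in first inversion is figured 6/3, conventionally abbreviated 6.

6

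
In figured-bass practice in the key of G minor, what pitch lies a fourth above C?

Counting 3 letter steps above C lands on F; in G minor, that letter is F.

F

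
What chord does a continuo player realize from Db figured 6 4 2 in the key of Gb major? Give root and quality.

The figures 6 4 2 indicate a seventh chord in third inversion.
In third inversion the root lies a second above the bass: a second above Db in Gb major is Eb.
The chord tones are Db, Eb, Gb, Bb, giving Eb minor seventh.

Eb minor seventh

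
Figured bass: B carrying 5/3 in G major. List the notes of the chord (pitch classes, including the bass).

A third above B in this key is D.
A fifth above B in this key is F#.
Together with the bass B, this spells B minor in root position.

B, D, F#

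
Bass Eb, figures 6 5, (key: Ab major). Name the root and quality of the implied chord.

C minor seventh

The figures 6 5 indicate a seventh chord in first inversion.
In first inversion the root lies a sixth above the bass: a sixth above Eb in Ab major is C.
The chord tones are Eb, G, Bb, C, giving C minor seventh.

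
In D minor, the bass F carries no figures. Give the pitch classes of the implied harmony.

F, A, C

An unfigured bass implies 5/3.
A third above F in this key is A.
A fifth above F in this key is C.
Together with the bass F, this spells F major in root position.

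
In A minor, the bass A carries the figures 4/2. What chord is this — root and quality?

The figures 4/2 indicate a seventh chord in third inversion.
In third inversion the root lies a second above the bass: a second above A in A minor is B.
The chord tones are A, B, D, F, giving B half-diminished seventh.

B half-diminished seventh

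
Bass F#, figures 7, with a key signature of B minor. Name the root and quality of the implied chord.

F# minor seventh

The figures 7 indicate a seventh chord in root position.
In root position the bass is the root, so the root is F#.
The chord tones are F#, A, C#, E, giving F# minor seventh.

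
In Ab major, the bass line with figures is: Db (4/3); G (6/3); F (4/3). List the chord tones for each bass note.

Db (6/4/3): Db, F, G, Bb.
G (6/3): G, Bb, Eb.
F (6/4/3): F, Ab, Bb, Db.

Db, F, G, Bb | G, Bb, Eb | F, Ab, Bb, Db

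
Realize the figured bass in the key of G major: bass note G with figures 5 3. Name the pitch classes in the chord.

G, B, D

A third above G in this key is B.
A fifth above G in this key is D.
Together with the bass G, this spells G major in root position.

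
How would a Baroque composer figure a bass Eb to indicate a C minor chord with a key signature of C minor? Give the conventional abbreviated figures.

Eb is the third of C minor, so the chord is in first inversion.
A triad in first inversion is figured 6/3, conventionally abbreviated 6.

6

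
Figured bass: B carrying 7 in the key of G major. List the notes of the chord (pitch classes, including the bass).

B, D, F#, A

The written figures 7 are shorthand for 7/5/3: the 5/3 are implied.
A third above B in this key is D.
A fifth above B in this key is F#.
A seventh above B in this key is A.
Together with the bass B, this spells B minor seventh in root position.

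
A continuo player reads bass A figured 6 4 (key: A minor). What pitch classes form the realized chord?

A, D, F

A fourth above A in this key is D.
A sixth above A in this key is F.
Together with the bass A, this spells D minor in second inversion.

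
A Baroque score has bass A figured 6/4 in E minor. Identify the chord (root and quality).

The figures 6/4 indicate a triad in second inversion.
In second inversion the root lies a fourth above the bass: a fourth above A in E minor is D.
The chord tones are A, D, F#, giving D major.

D major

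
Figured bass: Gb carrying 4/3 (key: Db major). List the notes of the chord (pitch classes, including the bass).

Gb, Bb, C, Eb

The written figures 4/3 are shorthand for 6/4/3: the 6 is implied.
A third above Gb in this key is Bb.
A fourth above Gb in this key is C.
A sixth above Gb in this key is Eb.
Together with the bass Gb, this spells C half-diminished seventh in second inversion.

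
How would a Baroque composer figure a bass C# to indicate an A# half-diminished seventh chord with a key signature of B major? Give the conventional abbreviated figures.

C# is the third of A# half-diminished seventh, so the chord is in first inversion.
A seventh chord in first inversion is figured 6/5/3, conventionally abbreviated 6/5.

6/5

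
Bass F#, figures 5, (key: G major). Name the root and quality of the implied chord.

The figures 5 indicate a triad in root position.
In root position the bass is the root, so the root is F#.
The chord tones are F#, A, C, giving F# diminished.

F# diminished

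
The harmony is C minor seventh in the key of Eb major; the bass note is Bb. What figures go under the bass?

Bb is the seventh of C minor seventh, so the chord is in third inversion.
A seventh chord in third inversion is figured 6/4/2, conventionally abbreviated 4/2.

4/2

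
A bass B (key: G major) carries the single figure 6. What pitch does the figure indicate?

G

Counting 5 letter steps above B lands on G; in G major, that letter is G.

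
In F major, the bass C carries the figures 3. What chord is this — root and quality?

The figures 3 indicate a triad in root position.
In root position the bass is the root, so the root is C.
The chord tones are C, E, G, giving C major.

C major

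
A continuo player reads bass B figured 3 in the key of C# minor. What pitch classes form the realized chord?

The written figures 3 are shorthand for 5/3: the 5 is implied.
A third above B in this key is D#.
A fifth above B in this key is F#.
Together with the bass B, this spells B major in root position.

B, D#, F#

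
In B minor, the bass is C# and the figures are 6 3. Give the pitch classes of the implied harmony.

C#, E, A

A third above C# in this key is E.
A sixth above C# in this key is A.
Together with the bass C#, this spells A major in first inversion.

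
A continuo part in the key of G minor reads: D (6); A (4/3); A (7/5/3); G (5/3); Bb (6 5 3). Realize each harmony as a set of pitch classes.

D, F, Bb | A, C, D, F | A, C, Eb, G | G, Bb, D | Bb, D, F, G

D (6/3): D, F, Bb.
A (6/4/3): A, C, D, F.
A (7/5/3): A, C, Eb, G.
G (5/3): G, Bb, D.
Bb (6/5/3): Bb, D, F, G.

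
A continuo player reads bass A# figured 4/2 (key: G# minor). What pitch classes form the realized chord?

The written figures 4/2 are shorthand for 6/4/2: the 6 is implied.
A second above A# in this key is B.
A fourth above A# in this key is D#.
A sixth above A# in this key is F#.
Together with the bass A#, this spells B major seventh in third inversion.

A#, B, D#, F#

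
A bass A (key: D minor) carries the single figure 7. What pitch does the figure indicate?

Counting 6 letter steps above A lands on G; in D minor, that letter is G.

G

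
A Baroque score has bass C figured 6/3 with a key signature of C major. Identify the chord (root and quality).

A minor

The figures 6/3 indicate a triad in first inversion.
In first inversion the root lies a sixth above the bass: a sixth above C in C major is A.
The chord tones are C, E, A, giving A minor.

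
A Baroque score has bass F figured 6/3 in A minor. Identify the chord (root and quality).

D minor

The figures 6/3 indicate a triad in first inversion.
In first inversion the root lies a sixth above the bass: a sixth above F in A minor is D.
The chord tones are F, A, D, giving D minor.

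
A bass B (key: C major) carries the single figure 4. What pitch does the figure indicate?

Counting 3 letter steps above B lands on E; in C major, that letter is E.

E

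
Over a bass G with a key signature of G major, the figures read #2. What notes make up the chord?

G, A#, C, E

The written figures #2 are shorthand for 6/4/2: the 6/4 are implied.
A second above G in this key is A, raised to A# by the sharp.
A fourth above G in this key is C.
A sixth above G in this key is E.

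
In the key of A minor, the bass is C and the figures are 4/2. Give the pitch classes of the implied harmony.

The written figures 4/2 are shorthand for 6/4/2: the 6 is implied.
A second above C in this key is D.
A fourth above C in this key is F.
A sixth above C in this key is A.
Together with the bass C, this spells D minor seventh in third inversion.

C, D, F, A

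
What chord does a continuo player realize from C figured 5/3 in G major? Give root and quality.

The figures 5/3 indicate a triad in root position.
In root position the bass is the root, so the root is C.
The chord tones are C, E, G, giving C major.

C major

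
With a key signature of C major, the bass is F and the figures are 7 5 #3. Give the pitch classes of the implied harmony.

F, A#, C, E

A third above F in this key is A, raised to A# by the sharp.
A fifth above F in this key is C.
A seventh above F in this key is E.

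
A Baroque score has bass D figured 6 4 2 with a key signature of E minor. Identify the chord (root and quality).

E minor seventh

The figures 6 4 2 indicate a seventh chord in third inversion.
In third inversion the root lies a second above the bass: a second above D in E minor is E.
The chord tones are D, E, G, B, giving E minor seventh.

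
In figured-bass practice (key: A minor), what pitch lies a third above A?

Counting 2 letter steps above A lands on C; in A minor, that letter is C.

C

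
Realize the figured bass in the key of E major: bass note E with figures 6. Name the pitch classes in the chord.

The written figures 6 are shorthand for 6/3: the 3 is implied.
A third above E in this key is G#.
A sixth above E in this key is C#.
Together with the bass E, this spells C# minor in first inversion.

E, G#, C#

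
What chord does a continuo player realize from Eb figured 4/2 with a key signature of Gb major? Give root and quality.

The figures 4/2 indicate a seventh chord in third inversion.
In third inversion the root lies a second above the bass: a second above Eb in Gb major is F.
The chord tones are Eb, F, Ab, Cb, giving F half-diminished seventh.

F half-diminished seventh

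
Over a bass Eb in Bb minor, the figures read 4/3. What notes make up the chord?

The written figures 4/3 are shorthand for 6/4/3: the 6 is implied.
A third above Eb in this key is Gb.
A fourth above Eb in this key is Ab.
A sixth above Eb in this key is C.
Together with the bass Eb, this spells Ab dominant seventh in second inversion.

Eb, Gb, Ab, C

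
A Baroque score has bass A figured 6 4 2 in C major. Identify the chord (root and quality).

The figures 6 4 2 indicate a seventh chord in third inversion.
In third inversion the root lies a second above the bass: a second above A in C major is B.
The chord tones are A, B, D, F, giving B half-diminished seventh.

B half-diminished seventh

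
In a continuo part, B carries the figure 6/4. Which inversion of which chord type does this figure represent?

Intervals of 6/4 above the bass form a triad; the bass is the fifth, so this is second inversion.

triad, second inversion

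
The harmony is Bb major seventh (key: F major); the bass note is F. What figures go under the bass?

F is the fifth of Bb major seventh, so the chord is in second inversion.
A seventh chord in second inversion is figured 6/4/3, conventionally abbreviated 4/3.

4/3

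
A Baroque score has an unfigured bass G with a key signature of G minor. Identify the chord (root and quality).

G minor

An unfigured bass indicates a triad in root position.
In root position the bass is the root, so the root is G.
The chord tones are G, Bb, D, giving G minor.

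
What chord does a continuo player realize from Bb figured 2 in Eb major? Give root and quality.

C minor seventh

The figures 2 indicate a seventh chord in third inversion.
In third inversion the root lies a second above the bass: a second above Bb in Eb major is C.
The chord tones are Bb, C, Eb, G, giving C minor seventh.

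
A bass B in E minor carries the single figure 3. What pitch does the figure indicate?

Counting 2 letter steps above B lands on D; in E minor, that letter is D.

D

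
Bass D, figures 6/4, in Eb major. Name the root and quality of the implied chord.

G minor

The figures 6/4 indicate a triad in second inversion.
In second inversion the root lies a fourth above the bass: a fourth above D in Eb major is G.
The chord tones are D, G, Bb, giving G minor.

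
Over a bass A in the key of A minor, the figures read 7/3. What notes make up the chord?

A, C, E, G

The written figures 7/3 are shorthand for 7/5/3: the 5 is implied.
A third above A in this key is C.
A fifth above A in this key is E.
A seventh above A in this key is G.
Together with the bass A, this spells A minor seventh in root position.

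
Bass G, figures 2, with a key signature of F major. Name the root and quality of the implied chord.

The figures 2 indicate a seventh chord in third inversion.
In third inversion the root lies a second above the bass: a second above G in F major is A.
The chord tones are G, A, C, E, giving A minor seventh.

A minor seventh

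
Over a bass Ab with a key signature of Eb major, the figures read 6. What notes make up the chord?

Ab, C, F

The written figures 6 are shorthand for 6/3: the 3 is implied.
A third above Ab in this key is C.
A sixth above Ab in this key is F.
Together with the bass Ab, this spells F minor in first inversion.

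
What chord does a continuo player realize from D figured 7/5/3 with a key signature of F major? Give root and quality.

The figures 7/5/3 indicate a seventh chord in root position.
In root position the bass is the root, so the root is D.
The chord tones are D, F, A, C, giving D minor seventh.

D minor seventh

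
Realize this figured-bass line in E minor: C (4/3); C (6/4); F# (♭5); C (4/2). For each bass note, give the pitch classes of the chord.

C, E, F#, A | C, F#, A | F#, A, Cb | C, D, F#, A

C (6/4/3): C, E, F#, A.
C (6/4): C, F#, A.
F# (b5/3): F#, A, Cb.
C (6/4/2): C, D, F#, A.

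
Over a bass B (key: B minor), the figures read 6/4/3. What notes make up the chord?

B, D, E, G

A third above B in this key is D.
A fourth above B in this key is E.
A sixth above B in this key is G.
Together with the bass B, this spells E minor seventh in second inversion.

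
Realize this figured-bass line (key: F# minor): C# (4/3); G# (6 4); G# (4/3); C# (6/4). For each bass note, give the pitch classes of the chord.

C# (6/4/3): C#, E, F#, A.
G# (6/4): G#, C#, E.
G# (6/4/3): G#, B, C#, E.
C# (6/4): C#, F#, A.

C#, E, F#, A | G#, C#, E | G#, B, C#, E | C#, F#, A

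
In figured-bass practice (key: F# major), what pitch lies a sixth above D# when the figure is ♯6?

B#

Counting 5 letter steps above D# lands on B; in F# major, that letter is B.
The #6 figure raises it a semitone, giving B#.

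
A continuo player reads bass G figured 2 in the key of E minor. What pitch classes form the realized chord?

The written figures 2 are shorthand for 6/4/2: the 6/4 are implied.
A second above G in this key is A.
A fourth above G in this key is C.
A sixth above G in this key is E.
Together with the bass G, this spells A minor seventh in third inversion.

G, A, C, E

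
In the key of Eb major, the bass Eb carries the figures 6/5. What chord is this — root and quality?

C minor seventh

The figures 6/5 indicate a seventh chord in first inversion.
In first inversion the root lies a sixth above the bass: a sixth above Eb in Eb major is C.
The chord tones are Eb, G, Bb, C, giving C minor seventh.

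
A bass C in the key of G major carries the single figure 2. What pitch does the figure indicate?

D

Counting 1 letter step above C lands on D; in G major, that letter is D.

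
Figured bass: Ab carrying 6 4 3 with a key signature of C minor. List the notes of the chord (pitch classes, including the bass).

A third above Ab in this key is C.
A fourth above Ab in this key is D.
A sixth above Ab in this key is F.
Together with the bass Ab, this spells D half-diminished seventh in second inversion.

Ab, C, D, F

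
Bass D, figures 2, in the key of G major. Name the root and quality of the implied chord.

The figures 2 indicate a seventh chord in third inversion.
In third inversion the root lies a second above the bass: a second above D in G major is E.
The chord tones are D, E, G, B, giving E minor seventh.

E minor seventh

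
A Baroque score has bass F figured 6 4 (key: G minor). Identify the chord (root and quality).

Bb major

The figures 6 4 indicate a triad in second inversion.
In second inversion the root lies a fourth above the bass: a fourth above F in G minor is Bb.
The chord tones are F, Bb, D, giving Bb major.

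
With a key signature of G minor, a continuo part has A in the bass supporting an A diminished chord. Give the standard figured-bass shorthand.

no figures

A is the root of A diminished, so the chord is in root position.
A triad in root position is figured 5/3, conventionally abbreviated (no figures — root-position triad).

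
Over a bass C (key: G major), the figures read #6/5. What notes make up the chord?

C, E, G, A#

The written figures #6/5 are shorthand for 6/5/3: the 3 is implied.
A third above C in this key is E.
A fifth above C in this key is G.
A sixth above C in this key is A, raised to A# by the sharp.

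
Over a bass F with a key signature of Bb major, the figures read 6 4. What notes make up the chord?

F, Bb, D

A fourth above F in this key is Bb.
A sixth above F in this key is D.
Together with the bass F, this spells Bb major in second inversion.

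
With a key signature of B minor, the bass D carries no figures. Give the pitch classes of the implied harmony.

An unfigured bass implies 5/3.
A third above D in this key is F#.
A fifth above D in this key is A.
Together with the bass D, this spells D major in root position.

D, F#, A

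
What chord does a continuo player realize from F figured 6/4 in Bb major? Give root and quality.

Bb major

The figures 6/4 indicate a triad in second inversion.
In second inversion the root lies a fourth above the bass: a fourth above F in Bb major is Bb.
The chord tones are F, Bb, D, giving Bb major.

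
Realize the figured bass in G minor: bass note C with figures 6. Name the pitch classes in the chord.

The written figures 6 are shorthand for 6/3: the 3 is implied.
A third above C in this key is Eb.
A sixth above C in this key is A.
Together with the bass C, this spells A diminished in first inversion.

C, Eb, A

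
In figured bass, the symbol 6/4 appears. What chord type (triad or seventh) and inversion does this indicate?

Intervals of 6/4 above the bass form a triad; the bass is the fifth, so this is second inversion.

triad, second inversion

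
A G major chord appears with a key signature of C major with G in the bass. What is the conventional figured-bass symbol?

no figures

G is the root of G major, so the chord is in root position.
A triad in root position is figured 5/3, conventionally abbreviated (no figures — root-position triad).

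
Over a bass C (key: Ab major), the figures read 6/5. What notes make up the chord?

C, Eb, G, Ab

The written figures 6/5 are shorthand for 6/5/3: the 3 is implied.
A third above C in this key is Eb.
A fifth above C in this key is G.
A sixth above C in this key is Ab.
Together with the bass C, this spells Ab major seventh in first inversion.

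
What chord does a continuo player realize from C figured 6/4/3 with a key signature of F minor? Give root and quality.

F minor seventh

The figures 6/4/3 indicate a seventh chord in second inversion.
In second inversion the root lies a fourth above the bass: a fourth above C in F minor is F.
The chord tones are C, Eb, F, Ab, giving F minor seventh.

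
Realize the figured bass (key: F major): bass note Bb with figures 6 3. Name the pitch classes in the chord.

A third above Bb in this key is D.
A sixth above Bb in this key is G.
Together with the bass Bb, this spells G minor in first inversion.

Bb, D, G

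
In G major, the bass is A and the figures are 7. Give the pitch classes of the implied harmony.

The written figures 7 are shorthand for 7/5/3: the 5/3 are implied.
A third above A in this key is C.
A fifth above A in this key is E.
A seventh above A in this key is G.
Together with the bass A, this spells A minor seventh in root position.

A, C, E, G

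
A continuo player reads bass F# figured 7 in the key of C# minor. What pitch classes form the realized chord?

F#, A, C#, E

The written figures 7 are shorthand for 7/5/3: the 5/3 are implied.
A third above F# in this key is A.
A fifth above F# in this key is C#.
A seventh above F# in this key is E.
Together with the bass F#, this spells F# minor seventh in root position.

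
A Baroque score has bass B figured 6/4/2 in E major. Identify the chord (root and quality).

The figures 6/4/2 indicate a seventh chord in third inversion.
In third inversion the root lies a second above the bass: a second above B in E major is C#.
The chord tones are B, C#, E, G#, giving C# minor seventh.

C# minor seventh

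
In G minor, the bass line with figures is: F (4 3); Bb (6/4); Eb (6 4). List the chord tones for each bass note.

F (6/4/3): F, A, Bb, D.
Bb (6/4): Bb, Eb, G.
Eb (6/4): Eb, A, C.

F, A, Bb, D | Bb, Eb, G | Eb, A, C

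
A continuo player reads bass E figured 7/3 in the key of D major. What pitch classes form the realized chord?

The written figures 7/3 are shorthand for 7/5/3: the 5 is implied.
A third above E in this key is G.
A fifth above E in this key is B.
A seventh above E in this key is D.
Together with the bass E, this spells E minor seventh in root position.

E, G, B, D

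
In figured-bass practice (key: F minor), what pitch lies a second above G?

Ab

Counting 1 letter step above G lands on A; in F minor, that letter is Ab.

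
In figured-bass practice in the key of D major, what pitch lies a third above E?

G

Counting 2 letter steps above E lands on G; in D major, that letter is G.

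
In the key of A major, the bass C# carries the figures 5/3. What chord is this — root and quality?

C# minor

The figures 5/3 indicate a triad in root position.
In root position the bass is the root, so the root is C#.
The chord tones are C#, E, G#, giving C# minor.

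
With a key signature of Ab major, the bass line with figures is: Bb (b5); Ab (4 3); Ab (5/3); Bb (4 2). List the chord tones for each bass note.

Bb, Db, Fb | Ab, C, Db, F | Ab, C, Eb | Bb, C, Eb, G

Bb (b5/3): Bb, Db, Fb.
Ab (6/4/3): Ab, C, Db, F.
Ab (5/3): Ab, C, Eb.
Bb (6/4/2): Bb, C, Eb, G.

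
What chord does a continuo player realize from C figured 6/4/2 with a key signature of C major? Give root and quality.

D minor seventh

The figures 6/4/2 indicate a seventh chord in third inversion.
In third inversion the root lies a second above the bass: a second above C in C major is D.
The chord tones are C, D, F, A, giving D minor seventh.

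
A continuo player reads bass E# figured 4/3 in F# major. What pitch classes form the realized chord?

E#, G#, A#, C#

The written figures 4/3 are shorthand for 6/4/3: the 6 is implied.
A third above E# in this key is G#.
A fourth above E# in this key is A#.
A sixth above E# in this key is C#.
Together with the bass E#, this spells A# minor seventh in second inversion.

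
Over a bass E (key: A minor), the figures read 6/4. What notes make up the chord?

E, A, C

A fourth above E in this key is A.
A sixth above E in this key is C.
Together with the bass E, this spells A minor in second inversion.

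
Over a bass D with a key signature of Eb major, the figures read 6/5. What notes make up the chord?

D, F, Ab, Bb

The written figures 6/5 are shorthand for 6/5/3: the 3 is implied.
A third above D in this key is F.
A fifth above D in this key is Ab.
A sixth above D in this key is Bb.
Together with the bass D, this spells Bb dominant seventh in first inversion.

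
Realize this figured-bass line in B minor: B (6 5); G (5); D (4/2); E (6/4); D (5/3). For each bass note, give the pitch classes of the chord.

B, D, F#, G | G, B, D | D, E, G, B | E, A, C# | D, F#, A

B (6/5/3): B, D, F#, G.
G (5/3): G, B, D.
D (6/4/2): D, E, G, B.
E (6/4): E, A, C#.
D (5/3): D, F#, A.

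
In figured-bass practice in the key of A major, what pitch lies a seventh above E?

Counting 6 letter steps above E lands on D; in A major, that letter is D.

D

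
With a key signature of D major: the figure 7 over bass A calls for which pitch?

Counting 6 letter steps above A lands on G; in D major, that letter is G.

G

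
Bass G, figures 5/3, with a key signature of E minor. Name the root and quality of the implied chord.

G major

The figures 5/3 indicate a triad in root position.
In root position the bass is the root, so the root is G.
The chord tones are G, B, D, giving G major.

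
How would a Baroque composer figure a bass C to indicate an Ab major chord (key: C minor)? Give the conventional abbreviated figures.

C is the third of Ab major, so the chord is in first inversion.
A triad in first inversion is figured 6/3, conventionally abbreviated 6.

6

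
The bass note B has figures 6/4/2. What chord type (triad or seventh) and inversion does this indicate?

seventh chord, third inversion

Intervals of 6/4/2 above the bass form a seventh chord; the bass is the seventh, so this is third inversion.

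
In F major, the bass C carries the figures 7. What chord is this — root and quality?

C dominant seventh

The figures 7 indicate a seventh chord in root position.
In root position the bass is the root, so the root is C.
The chord tones are C, E, G, Bb, giving C dominant seventh.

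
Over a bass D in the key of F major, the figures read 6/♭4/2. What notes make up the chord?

D, E, Gb, Bb

A second above D in this key is E.
A fourth above D in this key is G, lowered to Gb by the flat.
A sixth above D in this key is Bb.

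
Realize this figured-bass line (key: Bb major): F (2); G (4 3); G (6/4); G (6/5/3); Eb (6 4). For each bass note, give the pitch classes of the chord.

F, G, Bb, D | G, Bb, C, Eb | G, C, Eb | G, Bb, D, Eb | Eb, A, C

F (6/4/2): F, G, Bb, D.
G (6/4/3): G, Bb, C, Eb.
G (6/4): G, C, Eb.
G (6/5/3): G, Bb, D, Eb.
Eb (6/4): Eb, A, C.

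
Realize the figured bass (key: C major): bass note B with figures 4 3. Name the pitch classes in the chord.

The written figures 4 3 are shorthand for 6/4/3: the 6 is implied.
A third above B in this key is D.
A fourth above B in this key is E.
A sixth above B in this key is G.
Together with the bass B, this spells E minor seventh in second inversion.

B, D, E, G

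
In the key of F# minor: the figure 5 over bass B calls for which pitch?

Counting 4 letter steps above B lands on F; in F# minor, that letter is F#.

F#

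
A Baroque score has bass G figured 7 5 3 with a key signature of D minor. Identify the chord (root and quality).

G minor seventh

The figures 7 5 3 indicate a seventh chord in root position.
In root position the bass is the root, so the root is G.
The chord tones are G, Bb, D, F, giving G minor seventh.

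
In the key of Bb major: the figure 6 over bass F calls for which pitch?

D

Counting 5 letter steps above F lands on D; in Bb major, that letter is D.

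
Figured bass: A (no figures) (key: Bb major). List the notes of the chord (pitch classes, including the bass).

An unfigured bass implies 5/3.
A third above A in this key is C.
A fifth above A in this key is Eb.
Together with the bass A, this spells A diminished in root position.

A, C, Eb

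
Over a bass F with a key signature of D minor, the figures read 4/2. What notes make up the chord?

F, G, Bb, D

The written figures 4/2 are shorthand for 6/4/2: the 6 is implied.
A second above F in this key is G.
A fourth above F in this key is Bb.
A sixth above F in this key is D.
Together with the bass F, this spells G minor seventh in third inversion.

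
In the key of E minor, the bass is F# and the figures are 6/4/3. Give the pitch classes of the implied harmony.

F#, A, B, D

A third above F# in this key is A.
A fourth above F# in this key is B.
A sixth above F# in this key is D.
Together with the bass F#, this spells B minor seventh in second inversion.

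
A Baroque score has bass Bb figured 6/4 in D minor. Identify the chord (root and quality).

E diminished

The figures 6/4 indicate a triad in second inversion.
In second inversion the root lies a fourth above the bass: a fourth above Bb in D minor is E.
The chord tones are Bb, E, G, giving E diminished.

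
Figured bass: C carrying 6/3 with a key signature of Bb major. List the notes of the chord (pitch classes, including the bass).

C, Eb, A

A third above C in this key is Eb.
A sixth above C in this key is A.
Together with the bass C, this spells A diminished in first inversion.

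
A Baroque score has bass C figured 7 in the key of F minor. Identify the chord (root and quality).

The figures 7 indicate a seventh chord in root position.
In root position the bass is the root, so the root is C.
The chord tones are C, Eb, G, Bb, giving C minor seventh.

C minor seventh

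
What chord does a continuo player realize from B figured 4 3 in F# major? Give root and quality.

The figures 4 3 indicate a seventh chord in second inversion.
In second inversion the root lies a fourth above the bass: a fourth above B in F# major is E#.
The chord tones are B, D#, E#, G#, giving E# half-diminished seventh.

E# half-diminished seventh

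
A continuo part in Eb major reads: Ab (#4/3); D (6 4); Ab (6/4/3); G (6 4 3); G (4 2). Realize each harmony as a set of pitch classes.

Ab (6/#4/3): Ab, C, D#, F.
D (6/4): D, G, Bb.
Ab (6/4/3): Ab, C, D, F.
G (6/4/3): G, Bb, C, Eb.
G (6/4/2): G, Ab, C, Eb.

Ab, C, D#, F | D, G, Bb | Ab, C, D, F | G, Bb, C, Eb | G, Ab, C, Eb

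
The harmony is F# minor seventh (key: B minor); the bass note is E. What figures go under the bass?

E is the seventh of F# minor seventh, so the chord is in third inversion.
A seventh chord in third inversion is figured 6/4/2, conventionally abbreviated 4/2.

4/2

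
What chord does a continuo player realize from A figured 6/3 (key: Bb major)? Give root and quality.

F major

The figures 6/3 indicate a triad in first inversion.
In first inversion the root lies a sixth above the bass: a sixth above A in Bb major is F.
The chord tones are A, C, F, giving F major.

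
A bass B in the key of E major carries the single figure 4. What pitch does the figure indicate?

Counting 3 letter steps above B lands on E; in E major, that letter is E.

E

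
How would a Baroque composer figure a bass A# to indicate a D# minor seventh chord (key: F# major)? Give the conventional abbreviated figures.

A# is the fifth of D# minor seventh, so the chord is in second inversion.
A seventh chord in second inversion is figured 6/4/3, conventionally abbreviated 4/3.

4/3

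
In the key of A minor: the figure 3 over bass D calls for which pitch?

F

Counting 2 letter steps above D lands on F; in A minor, that letter is F.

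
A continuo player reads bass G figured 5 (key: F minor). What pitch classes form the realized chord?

G, Bb, Db

The written figures 5 are shorthand for 5/3: the 3 is implied.
A third above G in this key is Bb.
A fifth above G in this key is Db.
Together with the bass G, this spells G diminished in root position.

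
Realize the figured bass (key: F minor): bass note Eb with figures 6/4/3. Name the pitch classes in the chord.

Eb, G, Ab, C

A third above Eb in this key is G.
A fourth above Eb in this key is Ab.
A sixth above Eb in this key is C.
Together with the bass Eb, this spells Ab major seventh in second inversion.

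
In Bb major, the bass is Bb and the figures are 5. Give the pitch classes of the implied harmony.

The written figures 5 are shorthand for 5/3: the 3 is implied.
A third above Bb in this key is D.
A fifth above Bb in this key is F.
Together with the bass Bb, this spells Bb major in root position.

Bb, D, F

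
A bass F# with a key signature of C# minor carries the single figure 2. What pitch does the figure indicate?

Counting 1 letter step above F# lands on G; in C# minor, that letter is G#.

G#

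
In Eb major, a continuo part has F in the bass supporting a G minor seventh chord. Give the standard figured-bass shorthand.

F is the seventh of G minor seventh, so the chord is in third inversion.
A seventh chord in third inversion is figured 6/4/2, conventionally abbreviated 4/2.

4/2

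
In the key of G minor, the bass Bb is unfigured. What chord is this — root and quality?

An unfigured bass indicates a triad in root position.
In root position the bass is the root, so the root is Bb.
The chord tones are Bb, D, F, giving Bb major.

Bb major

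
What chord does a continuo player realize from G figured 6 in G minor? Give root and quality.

The figures 6 indicate a triad in first inversion.
In first inversion the root lies a sixth above the bass: a sixth above G in G minor is Eb.
The chord tones are G, Bb, Eb, giving Eb major.

Eb major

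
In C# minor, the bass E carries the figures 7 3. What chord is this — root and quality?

E major seventh

The figures 7 3 indicate a seventh chord in root position.
In root position the bass is the root, so the root is E.
The chord tones are E, G#, B, D#, giving E major seventh.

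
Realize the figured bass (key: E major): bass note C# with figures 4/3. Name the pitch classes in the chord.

C#, E, F#, A

The written figures 4/3 are shorthand for 6/4/3: the 6 is implied.
A third above C# in this key is E.
A fourth above C# in this key is F#.
A sixth above C# in this key is A.
Together with the bass C#, this spells F# minor seventh in second inversion.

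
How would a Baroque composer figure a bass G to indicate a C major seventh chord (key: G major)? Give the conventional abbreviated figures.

G is the fifth of C major seventh, so the chord is in second inversion.
A seventh chord in second inversion is figured 6/4/3, conventionally abbreviated 4/3.

4/3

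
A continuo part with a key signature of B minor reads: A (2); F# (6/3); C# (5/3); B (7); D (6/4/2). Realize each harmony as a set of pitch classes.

A, B, D, F# | F#, A, D | C#, E, G | B, D, F#, A | D, E, G, B

A (6/4/2): A, B, D, F#.
F# (6/3): F#, A, D.
C# (5/3): C#, E, G.
B (7/5/3): B, D, F#, A.
D (6/4/2): D, E, G, B.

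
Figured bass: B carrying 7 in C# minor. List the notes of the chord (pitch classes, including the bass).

The written figures 7 are shorthand for 7/5/3: the 5/3 are implied.
A third above B in this key is D#.
A fifth above B in this key is F#.
A seventh above B in this key is A.
Together with the bass B, this spells B dominant seventh in root position.

B, D#, F#, A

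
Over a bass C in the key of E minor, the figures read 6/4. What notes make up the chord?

A fourth above C in this key is F#.
A sixth above C in this key is A.
Together with the bass C, this spells F# diminished in second inversion.

C, F#, A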